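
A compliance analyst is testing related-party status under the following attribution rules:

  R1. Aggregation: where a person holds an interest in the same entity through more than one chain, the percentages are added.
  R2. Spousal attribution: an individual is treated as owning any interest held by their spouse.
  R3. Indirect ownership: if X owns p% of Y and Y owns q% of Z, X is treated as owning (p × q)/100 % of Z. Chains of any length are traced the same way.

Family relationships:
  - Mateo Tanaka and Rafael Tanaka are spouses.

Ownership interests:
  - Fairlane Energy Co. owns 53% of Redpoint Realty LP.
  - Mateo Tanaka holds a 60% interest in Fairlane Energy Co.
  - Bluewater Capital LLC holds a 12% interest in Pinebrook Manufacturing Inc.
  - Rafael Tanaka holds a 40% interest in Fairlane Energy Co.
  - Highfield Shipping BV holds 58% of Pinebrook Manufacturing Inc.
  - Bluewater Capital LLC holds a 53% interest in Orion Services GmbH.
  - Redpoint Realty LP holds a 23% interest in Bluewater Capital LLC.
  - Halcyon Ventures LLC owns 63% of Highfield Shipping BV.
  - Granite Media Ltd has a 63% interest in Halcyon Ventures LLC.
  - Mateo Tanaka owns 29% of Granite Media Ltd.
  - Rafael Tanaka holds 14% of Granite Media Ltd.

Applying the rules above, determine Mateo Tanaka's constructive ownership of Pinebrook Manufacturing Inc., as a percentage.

11.361486%

By spousal attribution (R2), Mateo Tanaka is treated as also owning Rafael Tanaka's interest in Granite Media Ltd, giving 29% + 14% = 43%.
By spousal attribution (R2), Mateo Tanaka is treated as also owning Rafael Tanaka's interest in Fairlane Energy Co, giving 60% + 40% = 100%.
Chain via Granite Media Ltd → Halcyon Ventures LLC → Highfield Shipping BV (R3): 43% × 63% × 63% × 58% = 9.898686% of Pinebrook Manufacturing Inc.
Chain via Fairlane Energy Co. → Redpoint Realty LP → Bluewater Capital LLC (R3): 100% × 53% × 23% × 12% = 1.4628% of Pinebrook Manufacturing Inc.
Aggregating (R1): 9.898686% + 1.4628% = 11.361486%.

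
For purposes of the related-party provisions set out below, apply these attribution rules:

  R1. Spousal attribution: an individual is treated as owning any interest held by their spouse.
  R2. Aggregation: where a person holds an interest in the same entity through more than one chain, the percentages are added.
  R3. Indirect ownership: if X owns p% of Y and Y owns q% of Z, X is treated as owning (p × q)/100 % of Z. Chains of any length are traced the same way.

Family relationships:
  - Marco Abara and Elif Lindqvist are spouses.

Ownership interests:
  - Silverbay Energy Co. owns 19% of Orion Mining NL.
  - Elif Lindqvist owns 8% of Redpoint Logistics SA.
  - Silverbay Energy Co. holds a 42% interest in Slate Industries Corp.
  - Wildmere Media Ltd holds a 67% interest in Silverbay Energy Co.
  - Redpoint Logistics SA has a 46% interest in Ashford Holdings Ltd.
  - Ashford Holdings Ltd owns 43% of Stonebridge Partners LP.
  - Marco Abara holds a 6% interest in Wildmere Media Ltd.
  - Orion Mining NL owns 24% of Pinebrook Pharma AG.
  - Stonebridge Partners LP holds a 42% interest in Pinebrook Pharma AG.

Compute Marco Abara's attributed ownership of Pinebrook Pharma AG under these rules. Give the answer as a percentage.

0.84792%

By spousal attribution (R1), Marco Abara is treated as owning Elif Lindqvist's 8% interest in Redpoint Logistics SA.
Chain via Wildmere Media Ltd → Silverbay Energy Co. → Orion Mining NL (R3): 6% × 67% × 19% × 24% = 0.183312% of Pinebrook Pharma AG.
Chain via Redpoint Logistics SA → Ashford Holdings Ltd → Stonebridge Partners LP (R3): 8% × 46% × 43% × 42% = 0.664608% of Pinebrook Pharma AG.
Aggregating (R2): 0.183312% + 0.664608% = 0.84792%.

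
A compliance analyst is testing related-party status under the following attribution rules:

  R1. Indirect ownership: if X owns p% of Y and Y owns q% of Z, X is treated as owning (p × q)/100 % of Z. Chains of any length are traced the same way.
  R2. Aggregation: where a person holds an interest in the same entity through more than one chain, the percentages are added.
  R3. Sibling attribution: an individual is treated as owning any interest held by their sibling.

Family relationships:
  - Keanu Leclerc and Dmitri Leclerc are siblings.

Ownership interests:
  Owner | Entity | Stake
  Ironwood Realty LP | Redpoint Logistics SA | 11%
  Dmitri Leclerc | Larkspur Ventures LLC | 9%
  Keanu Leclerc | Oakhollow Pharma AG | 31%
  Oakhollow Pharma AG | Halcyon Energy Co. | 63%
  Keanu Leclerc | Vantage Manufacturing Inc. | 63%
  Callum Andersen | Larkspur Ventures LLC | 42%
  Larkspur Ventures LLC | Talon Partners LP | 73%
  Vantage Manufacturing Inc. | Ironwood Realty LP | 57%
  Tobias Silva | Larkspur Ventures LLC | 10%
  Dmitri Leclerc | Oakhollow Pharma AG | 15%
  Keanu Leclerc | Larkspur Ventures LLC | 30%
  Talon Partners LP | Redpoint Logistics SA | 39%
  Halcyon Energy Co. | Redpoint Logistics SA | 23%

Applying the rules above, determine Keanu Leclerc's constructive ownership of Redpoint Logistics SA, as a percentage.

21.7188%

By sibling attribution (R3), Keanu Leclerc is treated as also owning Dmitri Leclerc's interest in Oakhollow Pharma AG, giving 31% + 15% = 46%.
By sibling attribution (R3), Keanu Leclerc is treated as also owning Dmitri Leclerc's interest in Larkspur Ventures LLC, giving 30% + 9% = 39%.
Chain via Oakhollow Pharma AG → Halcyon Energy Co. (R1): 46% × 63% × 23% = 6.6654% of Redpoint Logistics SA.
Chain via Vantage Manufacturing Inc. → Ironwood Realty LP (R1): 63% × 57% × 11% = 3.9501% of Redpoint Logistics SA.
Chain via Larkspur Ventures LLC → Talon Partners LP (R1): 39% × 73% × 39% = 11.1033% of Redpoint Logistics SA.
Aggregating (R2): 6.6654% + 3.9501% + 11.1033% = 21.7188%.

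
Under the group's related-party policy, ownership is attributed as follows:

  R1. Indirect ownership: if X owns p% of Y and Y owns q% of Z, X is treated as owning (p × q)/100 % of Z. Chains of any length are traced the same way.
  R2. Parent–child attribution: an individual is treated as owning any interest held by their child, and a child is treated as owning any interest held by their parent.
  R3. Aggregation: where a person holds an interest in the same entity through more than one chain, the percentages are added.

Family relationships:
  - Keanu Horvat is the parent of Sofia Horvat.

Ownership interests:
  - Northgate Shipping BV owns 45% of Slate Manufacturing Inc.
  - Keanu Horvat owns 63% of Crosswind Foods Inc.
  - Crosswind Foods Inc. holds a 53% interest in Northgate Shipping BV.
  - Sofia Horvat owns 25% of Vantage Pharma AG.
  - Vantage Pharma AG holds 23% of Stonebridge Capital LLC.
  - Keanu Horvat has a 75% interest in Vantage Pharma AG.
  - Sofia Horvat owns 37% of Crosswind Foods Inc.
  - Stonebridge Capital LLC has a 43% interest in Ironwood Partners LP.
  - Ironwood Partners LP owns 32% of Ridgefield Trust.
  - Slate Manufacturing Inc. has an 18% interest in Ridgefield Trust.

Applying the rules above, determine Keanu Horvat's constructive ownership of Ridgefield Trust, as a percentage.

7.4578%

By parent–child attribution (R2), Keanu Horvat is treated as also owning Sofia Horvat's interest in Crosswind Foods Inc, giving 63% + 37% = 100%.
By parent–child attribution (R2), Keanu Horvat is treated as also owning Sofia Horvat's interest in Vantage Pharma AG, giving 75% + 25% = 100%.
Chain via Crosswind Foods Inc. → Northgate Shipping BV → Slate Manufacturing Inc. (R1): 100% × 53% × 45% × 18% = 4.293% of Ridgefield Trust.
Chain via Vantage Pharma AG → Stonebridge Capital LLC → Ironwood Partners LP (R1): 100% × 23% × 43% × 32% = 3.1648% of Ridgefield Trust.
Aggregating (R3): 4.293% + 3.1648% = 7.4578%.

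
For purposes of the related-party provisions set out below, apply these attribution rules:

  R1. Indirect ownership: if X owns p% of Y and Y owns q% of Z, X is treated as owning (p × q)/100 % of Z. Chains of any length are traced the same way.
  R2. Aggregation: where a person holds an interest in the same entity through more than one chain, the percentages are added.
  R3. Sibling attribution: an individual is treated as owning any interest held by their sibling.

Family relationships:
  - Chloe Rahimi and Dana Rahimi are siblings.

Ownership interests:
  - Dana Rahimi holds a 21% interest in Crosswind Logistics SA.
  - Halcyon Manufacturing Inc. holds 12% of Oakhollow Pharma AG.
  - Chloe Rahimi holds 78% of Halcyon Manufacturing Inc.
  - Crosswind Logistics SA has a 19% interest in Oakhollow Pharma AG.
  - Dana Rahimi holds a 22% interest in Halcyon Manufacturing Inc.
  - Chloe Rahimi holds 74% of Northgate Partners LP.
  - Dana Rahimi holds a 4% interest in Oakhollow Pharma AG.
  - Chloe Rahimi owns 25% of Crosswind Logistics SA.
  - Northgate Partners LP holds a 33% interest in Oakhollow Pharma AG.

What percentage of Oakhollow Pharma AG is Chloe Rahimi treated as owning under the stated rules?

By sibling attribution (R3), Chloe Rahimi is treated as also owning Dana Rahimi's interest in Halcyon Manufacturing Inc, giving 78% + 22% = 100%.
By sibling attribution (R3), Chloe Rahimi is treated as also owning Dana Rahimi's interest in Crosswind Logistics SA, giving 25% + 21% = 46%.
By sibling attribution (R3), Chloe Rahimi is treated as owning Dana Rahimi's 4% interest in Oakhollow Pharma AG.
Chain via Halcyon Manufacturing Inc. (R1): 100% × 12% = 12% of Oakhollow Pharma AG.
Chain via Crosswind Logistics SA (R1): 46% × 19% = 8.74% of Oakhollow Pharma AG.
Chain via Northgate Partners LP (R1): 74% × 33% = 24.42% of Oakhollow Pharma AG.
Direct interest in Oakhollow Pharma AG: 4%.
Aggregating (R2): 12% + 8.74% + 24.42% + 4% = 49.16%.

49.16%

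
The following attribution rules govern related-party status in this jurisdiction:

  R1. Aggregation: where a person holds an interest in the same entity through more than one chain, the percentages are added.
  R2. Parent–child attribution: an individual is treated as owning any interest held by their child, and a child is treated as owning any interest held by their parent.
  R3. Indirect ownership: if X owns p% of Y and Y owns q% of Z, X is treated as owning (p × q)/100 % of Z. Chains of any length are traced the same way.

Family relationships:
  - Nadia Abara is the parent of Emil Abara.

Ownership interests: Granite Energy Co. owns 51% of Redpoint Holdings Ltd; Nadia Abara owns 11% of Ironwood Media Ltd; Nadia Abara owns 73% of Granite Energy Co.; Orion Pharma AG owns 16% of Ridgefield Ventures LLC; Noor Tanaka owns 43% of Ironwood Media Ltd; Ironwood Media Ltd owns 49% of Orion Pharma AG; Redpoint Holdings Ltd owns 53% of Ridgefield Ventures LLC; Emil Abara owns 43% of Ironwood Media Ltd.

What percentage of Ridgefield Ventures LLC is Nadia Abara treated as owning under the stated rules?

By parent–child attribution (R2), Nadia Abara is treated as also owning Emil Abara's interest in Ironwood Media Ltd, giving 11% + 43% = 54%.
Chain via Ironwood Media Ltd → Orion Pharma AG (R3): 54% × 49% × 16% = 4.2336% of Ridgefield Ventures LLC.
Chain via Granite Energy Co. → Redpoint Holdings Ltd (R3): 73% × 51% × 53% = 19.7319% of Ridgefield Ventures LLC.
Aggregating (R1): 4.2336% + 19.7319% = 23.9655%.

23.9655%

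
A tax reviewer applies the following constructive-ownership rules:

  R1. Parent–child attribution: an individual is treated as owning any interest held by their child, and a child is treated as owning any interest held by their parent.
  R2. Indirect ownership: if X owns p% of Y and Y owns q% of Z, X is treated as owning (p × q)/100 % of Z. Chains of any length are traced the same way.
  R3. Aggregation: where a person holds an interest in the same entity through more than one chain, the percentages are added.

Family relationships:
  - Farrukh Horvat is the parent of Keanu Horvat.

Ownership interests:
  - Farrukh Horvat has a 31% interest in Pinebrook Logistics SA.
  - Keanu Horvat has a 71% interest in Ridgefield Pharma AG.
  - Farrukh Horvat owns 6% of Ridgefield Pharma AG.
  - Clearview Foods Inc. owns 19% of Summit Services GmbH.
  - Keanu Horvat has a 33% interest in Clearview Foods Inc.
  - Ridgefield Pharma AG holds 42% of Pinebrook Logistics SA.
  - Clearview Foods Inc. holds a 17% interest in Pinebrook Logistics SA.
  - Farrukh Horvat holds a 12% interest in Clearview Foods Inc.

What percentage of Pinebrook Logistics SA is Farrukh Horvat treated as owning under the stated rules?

70.99%

By parent–child attribution (R1), Farrukh Horvat is treated as also owning Keanu Horvat's interest in Clearview Foods Inc, giving 12% + 33% = 45%.
By parent–child attribution (R1), Farrukh Horvat is treated as also owning Keanu Horvat's interest in Ridgefield Pharma AG, giving 6% + 71% = 77%.
Chain via Clearview Foods Inc. (R2): 45% × 17% = 7.65% of Pinebrook Logistics SA.
Chain via Ridgefield Pharma AG (R2): 77% × 42% = 32.34% of Pinebrook Logistics SA.
Direct interest in Pinebrook Logistics SA: 31%.
Aggregating (R3): 7.65% + 32.34% + 31% = 70.99%.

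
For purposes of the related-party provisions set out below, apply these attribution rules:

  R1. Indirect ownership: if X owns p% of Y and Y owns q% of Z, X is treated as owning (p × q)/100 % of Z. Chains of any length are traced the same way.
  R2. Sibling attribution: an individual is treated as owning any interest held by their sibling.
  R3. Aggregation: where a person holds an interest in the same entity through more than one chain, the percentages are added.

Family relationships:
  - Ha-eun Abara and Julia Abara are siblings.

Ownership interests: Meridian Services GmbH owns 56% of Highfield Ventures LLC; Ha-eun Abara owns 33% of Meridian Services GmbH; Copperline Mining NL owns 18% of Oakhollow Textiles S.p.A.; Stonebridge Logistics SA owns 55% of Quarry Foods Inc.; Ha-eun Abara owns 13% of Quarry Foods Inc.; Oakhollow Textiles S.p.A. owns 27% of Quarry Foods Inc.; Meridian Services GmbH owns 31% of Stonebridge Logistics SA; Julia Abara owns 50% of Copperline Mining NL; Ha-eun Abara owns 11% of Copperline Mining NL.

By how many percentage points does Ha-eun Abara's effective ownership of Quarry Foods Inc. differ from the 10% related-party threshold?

By sibling attribution (R2), Ha-eun Abara is treated as also owning Julia Abara's interest in Copperline Mining NL, giving 11% + 50% = 61%.
Chain via Meridian Services GmbH → Stonebridge Logistics SA (R1): 33% × 31% × 55% = 5.6265% of Quarry Foods Inc.
Chain via Copperline Mining NL → Oakhollow Textiles S.p.A. (R1): 61% × 18% × 27% = 2.9646% of Quarry Foods Inc.
Direct interest in Quarry Foods Inc: 13%.
Aggregating (R3): 5.6265% + 2.9646% + 13% = 21.5911%.
21.5911% exceeds the 10% threshold by 11.5911 percentage points.

11.5911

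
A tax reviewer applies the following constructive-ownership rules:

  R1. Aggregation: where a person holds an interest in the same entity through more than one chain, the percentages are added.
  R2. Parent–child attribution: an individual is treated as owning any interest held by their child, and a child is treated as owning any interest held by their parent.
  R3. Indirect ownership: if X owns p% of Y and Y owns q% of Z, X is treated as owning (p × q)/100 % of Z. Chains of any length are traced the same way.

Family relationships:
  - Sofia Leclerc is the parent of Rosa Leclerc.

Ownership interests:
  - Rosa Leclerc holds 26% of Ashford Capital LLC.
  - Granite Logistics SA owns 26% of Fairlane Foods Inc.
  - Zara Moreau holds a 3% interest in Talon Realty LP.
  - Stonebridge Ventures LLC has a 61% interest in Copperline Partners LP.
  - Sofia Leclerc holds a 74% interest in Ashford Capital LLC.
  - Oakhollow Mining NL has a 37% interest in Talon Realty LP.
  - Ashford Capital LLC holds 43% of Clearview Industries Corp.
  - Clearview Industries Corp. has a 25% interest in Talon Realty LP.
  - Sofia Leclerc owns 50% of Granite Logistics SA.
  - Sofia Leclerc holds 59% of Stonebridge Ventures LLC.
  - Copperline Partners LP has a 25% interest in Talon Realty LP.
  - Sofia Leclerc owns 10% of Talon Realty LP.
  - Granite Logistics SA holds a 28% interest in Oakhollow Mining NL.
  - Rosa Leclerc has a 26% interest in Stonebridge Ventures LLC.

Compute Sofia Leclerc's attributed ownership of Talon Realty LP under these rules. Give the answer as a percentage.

By parent–child attribution (R2), Sofia Leclerc is treated as also owning Rosa Leclerc's interest in Ashford Capital LLC, giving 74% + 26% = 100%.
By parent–child attribution (R2), Sofia Leclerc is treated as also owning Rosa Leclerc's interest in Stonebridge Ventures LLC, giving 59% + 26% = 85%.
Chain via Ashford Capital LLC → Clearview Industries Corp. (R3): 100% × 43% × 25% = 10.75% of Talon Realty LP.
Chain via Granite Logistics SA → Oakhollow Mining NL (R3): 50% × 28% × 37% = 5.18% of Talon Realty LP.
Chain via Stonebridge Ventures LLC → Copperline Partners LP (R3): 85% × 61% × 25% = 12.9625% of Talon Realty LP.
Direct interest in Talon Realty LP: 10%.
Aggregating (R1): 10.75% + 5.18% + 12.9625% + 10% = 38.8925%.

38.8925%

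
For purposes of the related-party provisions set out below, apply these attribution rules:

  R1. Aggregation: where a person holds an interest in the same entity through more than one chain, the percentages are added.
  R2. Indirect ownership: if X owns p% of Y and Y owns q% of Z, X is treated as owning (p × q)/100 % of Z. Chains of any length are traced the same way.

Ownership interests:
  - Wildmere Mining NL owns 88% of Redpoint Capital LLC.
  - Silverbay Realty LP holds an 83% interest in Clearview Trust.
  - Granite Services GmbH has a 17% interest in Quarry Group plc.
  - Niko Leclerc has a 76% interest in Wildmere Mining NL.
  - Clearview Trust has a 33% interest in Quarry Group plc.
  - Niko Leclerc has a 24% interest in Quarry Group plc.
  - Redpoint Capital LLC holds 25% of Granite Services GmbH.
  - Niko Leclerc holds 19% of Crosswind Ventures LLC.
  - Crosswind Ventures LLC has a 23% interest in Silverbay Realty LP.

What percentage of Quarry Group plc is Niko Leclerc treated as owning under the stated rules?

28.039343%

Chain via Crosswind Ventures LLC → Silverbay Realty LP → Clearview Trust (R2): 19% × 23% × 83% × 33% = 1.196943% of Quarry Group plc.
Chain via Wildmere Mining NL → Redpoint Capital LLC → Granite Services GmbH (R2): 76% × 88% × 25% × 17% = 2.8424% of Quarry Group plc.
Direct interest in Quarry Group plc: 24%.
Aggregating (R1): 1.196943% + 2.8424% + 24% = 28.039343%.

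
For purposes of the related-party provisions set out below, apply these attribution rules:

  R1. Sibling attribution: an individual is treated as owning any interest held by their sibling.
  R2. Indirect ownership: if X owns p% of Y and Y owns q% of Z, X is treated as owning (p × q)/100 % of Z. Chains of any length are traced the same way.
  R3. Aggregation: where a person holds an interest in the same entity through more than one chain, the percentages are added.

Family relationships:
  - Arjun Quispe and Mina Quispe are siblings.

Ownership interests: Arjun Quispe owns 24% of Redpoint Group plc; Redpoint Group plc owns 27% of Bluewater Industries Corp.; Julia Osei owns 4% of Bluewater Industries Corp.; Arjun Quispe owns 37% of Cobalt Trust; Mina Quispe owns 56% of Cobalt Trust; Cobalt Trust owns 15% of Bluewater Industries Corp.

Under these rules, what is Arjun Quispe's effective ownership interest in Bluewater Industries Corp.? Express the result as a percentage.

By sibling attribution (R1), Arjun Quispe is treated as also owning Mina Quispe's interest in Cobalt Trust, giving 37% + 56% = 93%.
Chain via Cobalt Trust (R2): 93% × 15% = 13.95% of Bluewater Industries Corp.
Chain via Redpoint Group plc (R2): 24% × 27% = 6.48% of Bluewater Industries Corp.
Aggregating (R3): 13.95% + 6.48% = 20.43%.

20.43%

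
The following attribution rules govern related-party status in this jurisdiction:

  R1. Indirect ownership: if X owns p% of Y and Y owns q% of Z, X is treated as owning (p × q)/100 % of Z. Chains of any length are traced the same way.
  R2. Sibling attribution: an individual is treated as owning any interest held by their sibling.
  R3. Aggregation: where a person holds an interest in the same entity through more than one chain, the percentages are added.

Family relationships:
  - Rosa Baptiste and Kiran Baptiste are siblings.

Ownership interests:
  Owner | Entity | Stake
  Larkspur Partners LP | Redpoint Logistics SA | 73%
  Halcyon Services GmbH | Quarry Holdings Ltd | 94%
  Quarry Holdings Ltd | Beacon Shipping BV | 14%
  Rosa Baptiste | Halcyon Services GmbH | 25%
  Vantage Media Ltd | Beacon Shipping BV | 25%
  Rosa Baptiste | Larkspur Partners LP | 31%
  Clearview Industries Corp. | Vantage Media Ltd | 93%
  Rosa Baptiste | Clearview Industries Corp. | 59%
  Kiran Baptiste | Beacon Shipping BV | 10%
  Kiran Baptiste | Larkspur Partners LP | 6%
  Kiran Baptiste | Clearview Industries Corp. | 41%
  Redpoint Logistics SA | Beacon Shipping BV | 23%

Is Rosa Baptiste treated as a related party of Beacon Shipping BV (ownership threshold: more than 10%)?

Yes

By sibling attribution (R2), Rosa Baptiste is treated as also owning Kiran Baptiste's interest in Larkspur Partners LP, giving 31% + 6% = 37%.
By sibling attribution (R2), Rosa Baptiste is treated as also owning Kiran Baptiste's interest in Clearview Industries Corp, giving 59% + 41% = 100%.
By sibling attribution (R2), Rosa Baptiste is treated as owning Kiran Baptiste's 10% interest in Beacon Shipping BV.
Chain via Larkspur Partners LP → Redpoint Logistics SA (R1): 37% × 73% × 23% = 6.2123% of Beacon Shipping BV.
Chain via Clearview Industries Corp. → Vantage Media Ltd (R1): 100% × 93% × 25% = 23.25% of Beacon Shipping BV.
Chain via Halcyon Services GmbH → Quarry Holdings Ltd (R1): 25% × 94% × 14% = 3.29% of Beacon Shipping BV.
Direct interest in Beacon Shipping BV: 10%.
Aggregating (R3): 6.2123% + 23.25% + 3.29% + 10% = 42.7523%.
42.7523% exceeds the 10% threshold, so Rosa is a related party to Beacon Shipping BV.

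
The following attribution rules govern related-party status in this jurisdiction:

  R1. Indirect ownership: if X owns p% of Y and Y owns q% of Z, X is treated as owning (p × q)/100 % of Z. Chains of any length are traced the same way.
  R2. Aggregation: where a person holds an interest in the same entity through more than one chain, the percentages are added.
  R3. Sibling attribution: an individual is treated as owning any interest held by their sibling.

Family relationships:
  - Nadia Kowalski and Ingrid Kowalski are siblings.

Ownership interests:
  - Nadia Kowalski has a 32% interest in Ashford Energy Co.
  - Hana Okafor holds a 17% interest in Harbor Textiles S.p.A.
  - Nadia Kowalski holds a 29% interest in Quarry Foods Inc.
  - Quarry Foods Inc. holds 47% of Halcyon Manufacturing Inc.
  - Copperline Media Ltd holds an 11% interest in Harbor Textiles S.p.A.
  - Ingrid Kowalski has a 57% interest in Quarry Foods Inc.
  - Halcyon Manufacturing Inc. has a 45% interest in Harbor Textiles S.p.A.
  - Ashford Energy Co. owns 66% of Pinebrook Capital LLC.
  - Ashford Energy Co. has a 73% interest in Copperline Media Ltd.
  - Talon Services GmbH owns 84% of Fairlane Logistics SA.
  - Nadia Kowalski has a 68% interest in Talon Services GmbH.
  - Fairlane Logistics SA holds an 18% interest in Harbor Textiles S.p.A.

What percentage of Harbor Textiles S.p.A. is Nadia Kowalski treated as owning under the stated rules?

31.0402%

By sibling attribution (R3), Nadia Kowalski is treated as also owning Ingrid Kowalski's interest in Quarry Foods Inc, giving 29% + 57% = 86%.
Chain via Ashford Energy Co. → Copperline Media Ltd (R1): 32% × 73% × 11% = 2.5696% of Harbor Textiles S.p.A.
Chain via Talon Services GmbH → Fairlane Logistics SA (R1): 68% × 84% × 18% = 10.2816% of Harbor Textiles S.p.A.
Chain via Quarry Foods Inc. → Halcyon Manufacturing Inc. (R1): 86% × 47% × 45% = 18.189% of Harbor Textiles S.p.A.
Aggregating (R2): 2.5696% + 10.2816% + 18.189% = 31.0402%.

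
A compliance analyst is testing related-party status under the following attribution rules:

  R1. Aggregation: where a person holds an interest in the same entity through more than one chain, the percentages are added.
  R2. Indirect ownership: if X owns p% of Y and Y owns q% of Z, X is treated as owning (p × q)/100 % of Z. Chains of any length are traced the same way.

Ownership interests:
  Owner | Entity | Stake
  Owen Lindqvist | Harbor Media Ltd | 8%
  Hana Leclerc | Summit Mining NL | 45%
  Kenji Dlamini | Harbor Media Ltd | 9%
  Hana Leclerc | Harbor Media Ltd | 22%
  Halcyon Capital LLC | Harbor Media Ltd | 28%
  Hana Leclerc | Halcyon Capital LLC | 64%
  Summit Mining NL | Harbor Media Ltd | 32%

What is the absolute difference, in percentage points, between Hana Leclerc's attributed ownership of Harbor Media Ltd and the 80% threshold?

25.68

Chain via Halcyon Capital LLC (R2): 64% × 28% = 17.92% of Harbor Media Ltd.
Chain via Summit Mining NL (R2): 45% × 32% = 14.4% of Harbor Media Ltd.
Direct interest in Harbor Media Ltd: 22%.
Aggregating (R1): 17.92% + 14.4% + 22% = 54.32%.
54.32% falls short of the 80% threshold by 25.68 percentage points.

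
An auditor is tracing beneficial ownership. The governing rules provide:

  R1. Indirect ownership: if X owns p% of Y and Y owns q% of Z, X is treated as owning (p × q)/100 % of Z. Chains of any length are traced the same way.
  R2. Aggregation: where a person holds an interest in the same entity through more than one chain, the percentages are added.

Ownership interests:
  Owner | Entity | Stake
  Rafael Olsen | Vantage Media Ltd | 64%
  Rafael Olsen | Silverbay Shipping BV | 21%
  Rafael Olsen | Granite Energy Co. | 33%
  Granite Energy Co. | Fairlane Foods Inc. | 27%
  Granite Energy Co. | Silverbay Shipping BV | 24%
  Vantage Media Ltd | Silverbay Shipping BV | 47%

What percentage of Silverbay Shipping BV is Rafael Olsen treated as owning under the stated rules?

59%

Chain via Vantage Media Ltd (R1): 64% × 47% = 30.08% of Silverbay Shipping BV.
Chain via Granite Energy Co. (R1): 33% × 24% = 7.92% of Silverbay Shipping BV.
Direct interest in Silverbay Shipping BV: 21%.
Aggregating (R2): 30.08% + 7.92% + 21% = 59%.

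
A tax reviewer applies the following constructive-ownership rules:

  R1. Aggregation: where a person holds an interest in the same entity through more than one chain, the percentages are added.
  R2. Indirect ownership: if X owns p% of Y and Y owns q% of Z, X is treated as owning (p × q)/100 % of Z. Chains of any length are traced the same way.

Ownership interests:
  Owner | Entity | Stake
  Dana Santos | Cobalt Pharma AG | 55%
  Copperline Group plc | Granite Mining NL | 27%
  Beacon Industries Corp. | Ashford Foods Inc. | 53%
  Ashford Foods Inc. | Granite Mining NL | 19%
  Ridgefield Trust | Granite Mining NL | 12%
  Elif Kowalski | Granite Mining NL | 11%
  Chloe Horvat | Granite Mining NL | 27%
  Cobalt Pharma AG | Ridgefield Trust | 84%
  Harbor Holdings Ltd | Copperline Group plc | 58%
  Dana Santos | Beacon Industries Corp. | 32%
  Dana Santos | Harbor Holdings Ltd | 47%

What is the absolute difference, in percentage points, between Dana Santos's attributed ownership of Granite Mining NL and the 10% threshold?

6.1266

Chain via Beacon Industries Corp. → Ashford Foods Inc. (R2): 32% × 53% × 19% = 3.2224% of Granite Mining NL.
Chain via Harbor Holdings Ltd → Copperline Group plc (R2): 47% × 58% × 27% = 7.3602% of Granite Mining NL.
Chain via Cobalt Pharma AG → Ridgefield Trust (R2): 55% × 84% × 12% = 5.544% of Granite Mining NL.
Aggregating (R1): 3.2224% + 7.3602% + 5.544% = 16.1266%.
16.1266% exceeds the 10% threshold by 6.1266 percentage points.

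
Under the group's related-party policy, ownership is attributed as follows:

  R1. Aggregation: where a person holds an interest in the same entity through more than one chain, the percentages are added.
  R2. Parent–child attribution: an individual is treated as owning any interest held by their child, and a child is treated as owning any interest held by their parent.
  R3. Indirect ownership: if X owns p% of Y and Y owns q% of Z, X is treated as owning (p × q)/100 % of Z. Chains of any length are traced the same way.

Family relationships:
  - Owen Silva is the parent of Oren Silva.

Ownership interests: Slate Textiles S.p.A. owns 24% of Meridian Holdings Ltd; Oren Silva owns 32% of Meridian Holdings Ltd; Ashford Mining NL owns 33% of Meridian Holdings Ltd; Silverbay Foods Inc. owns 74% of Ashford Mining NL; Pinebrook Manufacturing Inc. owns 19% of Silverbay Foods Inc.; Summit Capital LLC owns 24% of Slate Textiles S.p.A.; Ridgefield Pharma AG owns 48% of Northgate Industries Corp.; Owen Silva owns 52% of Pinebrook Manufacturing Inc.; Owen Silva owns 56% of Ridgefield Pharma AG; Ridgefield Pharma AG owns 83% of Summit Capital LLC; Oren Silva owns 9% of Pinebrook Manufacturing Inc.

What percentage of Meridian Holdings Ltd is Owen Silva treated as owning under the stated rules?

37.507526%

By parent–child attribution (R2), Owen Silva is treated as also owning Oren Silva's interest in Pinebrook Manufacturing Inc, giving 52% + 9% = 61%.
By parent–child attribution (R2), Owen Silva is treated as owning Oren Silva's 32% interest in Meridian Holdings Ltd.
Chain via Pinebrook Manufacturing Inc. → Silverbay Foods Inc. → Ashford Mining NL (R3): 61% × 19% × 74% × 33% = 2.830278% of Meridian Holdings Ltd.
Chain via Ridgefield Pharma AG → Summit Capital LLC → Slate Textiles S.p.A. (R3): 56% × 83% × 24% × 24% = 2.677248% of Meridian Holdings Ltd.
Direct interest in Meridian Holdings Ltd: 32%.
Aggregating (R1): 2.830278% + 2.677248% + 32% = 37.507526%.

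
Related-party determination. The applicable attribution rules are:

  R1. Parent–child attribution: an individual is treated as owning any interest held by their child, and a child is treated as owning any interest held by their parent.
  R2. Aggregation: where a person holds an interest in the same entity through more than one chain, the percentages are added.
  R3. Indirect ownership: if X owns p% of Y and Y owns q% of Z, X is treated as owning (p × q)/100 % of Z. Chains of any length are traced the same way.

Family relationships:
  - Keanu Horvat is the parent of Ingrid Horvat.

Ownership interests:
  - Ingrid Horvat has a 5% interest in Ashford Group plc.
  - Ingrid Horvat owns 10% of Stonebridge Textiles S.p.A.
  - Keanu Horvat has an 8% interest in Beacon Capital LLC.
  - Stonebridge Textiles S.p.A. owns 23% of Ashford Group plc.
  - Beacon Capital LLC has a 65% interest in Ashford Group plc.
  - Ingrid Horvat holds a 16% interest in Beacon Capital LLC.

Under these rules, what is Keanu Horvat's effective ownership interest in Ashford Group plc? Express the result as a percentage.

By parent–child attribution (R1), Keanu Horvat is treated as also owning Ingrid Horvat's interest in Beacon Capital LLC, giving 8% + 16% = 24%.
By parent–child attribution (R1), Keanu Horvat is treated as owning Ingrid Horvat's 10% interest in Stonebridge Textiles S.p.A.
By parent–child attribution (R1), Keanu Horvat is treated as owning Ingrid Horvat's 5% interest in Ashford Group plc.
Chain via Beacon Capital LLC (R3): 24% × 65% = 15.6% of Ashford Group plc.
Chain via Stonebridge Textiles S.p.A. (R3): 10% × 23% = 2.3% of Ashford Group plc.
Direct interest in Ashford Group plc: 5%.
Aggregating (R2): 15.6% + 2.3% + 5% = 22.9%.

22.9%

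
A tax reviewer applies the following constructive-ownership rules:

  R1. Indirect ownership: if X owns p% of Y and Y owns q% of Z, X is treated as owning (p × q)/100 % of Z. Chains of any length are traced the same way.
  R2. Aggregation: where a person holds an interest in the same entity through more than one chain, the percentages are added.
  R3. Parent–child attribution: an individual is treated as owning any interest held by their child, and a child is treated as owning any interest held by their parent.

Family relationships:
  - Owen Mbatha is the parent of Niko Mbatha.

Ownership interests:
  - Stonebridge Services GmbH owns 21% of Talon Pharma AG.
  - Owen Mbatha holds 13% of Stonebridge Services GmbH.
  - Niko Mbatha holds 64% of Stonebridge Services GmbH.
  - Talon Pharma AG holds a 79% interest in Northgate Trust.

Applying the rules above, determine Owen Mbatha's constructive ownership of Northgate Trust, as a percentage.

By parent–child attribution (R3), Owen Mbatha is treated as also owning Niko Mbatha's interest in Stonebridge Services GmbH, giving 13% + 64% = 77%.
Chain via Stonebridge Services GmbH → Talon Pharma AG (R1): 77% × 21% × 79% = 12.7743% of Northgate Trust.

12.7743%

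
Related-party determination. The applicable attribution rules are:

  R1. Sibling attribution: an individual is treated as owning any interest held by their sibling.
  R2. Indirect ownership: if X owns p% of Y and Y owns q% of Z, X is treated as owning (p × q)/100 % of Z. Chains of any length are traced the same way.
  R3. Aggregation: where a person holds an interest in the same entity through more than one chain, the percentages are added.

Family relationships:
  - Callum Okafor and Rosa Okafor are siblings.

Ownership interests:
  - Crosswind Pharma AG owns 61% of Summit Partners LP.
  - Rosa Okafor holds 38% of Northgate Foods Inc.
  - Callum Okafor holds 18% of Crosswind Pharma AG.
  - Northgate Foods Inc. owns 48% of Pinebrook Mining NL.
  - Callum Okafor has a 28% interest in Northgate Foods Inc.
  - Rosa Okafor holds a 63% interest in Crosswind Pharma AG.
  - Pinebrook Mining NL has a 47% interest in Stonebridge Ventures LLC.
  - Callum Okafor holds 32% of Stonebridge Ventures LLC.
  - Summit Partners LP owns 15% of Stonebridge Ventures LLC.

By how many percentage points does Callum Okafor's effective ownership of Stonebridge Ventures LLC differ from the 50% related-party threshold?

4.3011

By sibling attribution (R1), Callum Okafor is treated as also owning Rosa Okafor's interest in Crosswind Pharma AG, giving 18% + 63% = 81%.
By sibling attribution (R1), Callum Okafor is treated as also owning Rosa Okafor's interest in Northgate Foods Inc, giving 28% + 38% = 66%.
Chain via Crosswind Pharma AG → Summit Partners LP (R2): 81% × 61% × 15% = 7.4115% of Stonebridge Ventures LLC.
Chain via Northgate Foods Inc. → Pinebrook Mining NL (R2): 66% × 48% × 47% = 14.8896% of Stonebridge Ventures LLC.
Direct interest in Stonebridge Ventures LLC: 32%.
Aggregating (R3): 7.4115% + 14.8896% + 32% = 54.3011%.
54.3011% exceeds the 50% threshold by 4.3011 percentage points.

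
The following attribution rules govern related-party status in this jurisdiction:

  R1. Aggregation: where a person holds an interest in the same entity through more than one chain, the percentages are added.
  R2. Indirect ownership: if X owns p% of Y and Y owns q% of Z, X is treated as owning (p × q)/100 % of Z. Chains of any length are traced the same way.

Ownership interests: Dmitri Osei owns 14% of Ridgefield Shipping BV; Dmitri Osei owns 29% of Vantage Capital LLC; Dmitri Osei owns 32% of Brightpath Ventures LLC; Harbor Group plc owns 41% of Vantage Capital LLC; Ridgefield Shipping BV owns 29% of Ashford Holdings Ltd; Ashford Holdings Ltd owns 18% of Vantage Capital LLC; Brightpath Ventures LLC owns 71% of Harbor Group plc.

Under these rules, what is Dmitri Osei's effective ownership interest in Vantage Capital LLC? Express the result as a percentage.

39.046%

Chain via Brightpath Ventures LLC → Harbor Group plc (R2): 32% × 71% × 41% = 9.3152% of Vantage Capital LLC.
Chain via Ridgefield Shipping BV → Ashford Holdings Ltd (R2): 14% × 29% × 18% = 0.7308% of Vantage Capital LLC.
Direct interest in Vantage Capital LLC: 29%.
Aggregating (R1): 9.3152% + 0.7308% + 29% = 39.046%.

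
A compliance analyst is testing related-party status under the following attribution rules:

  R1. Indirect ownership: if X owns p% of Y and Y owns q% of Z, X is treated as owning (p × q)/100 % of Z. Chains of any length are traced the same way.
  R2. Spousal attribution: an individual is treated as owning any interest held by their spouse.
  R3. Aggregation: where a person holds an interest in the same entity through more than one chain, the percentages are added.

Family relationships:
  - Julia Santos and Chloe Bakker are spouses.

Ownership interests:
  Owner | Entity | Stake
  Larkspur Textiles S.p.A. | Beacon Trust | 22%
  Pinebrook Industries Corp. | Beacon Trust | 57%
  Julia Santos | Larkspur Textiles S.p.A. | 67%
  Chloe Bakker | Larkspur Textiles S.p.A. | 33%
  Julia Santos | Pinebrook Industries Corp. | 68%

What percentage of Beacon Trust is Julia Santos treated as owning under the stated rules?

60.76%

By spousal attribution (R2), Julia Santos is treated as also owning Chloe Bakker's interest in Larkspur Textiles S.p.A, giving 67% + 33% = 100%.
Chain via Larkspur Textiles S.p.A. (R1): 100% × 22% = 22% of Beacon Trust.
Chain via Pinebrook Industries Corp. (R1): 68% × 57% = 38.76% of Beacon Trust.
Aggregating (R3): 22% + 38.76% = 60.76%.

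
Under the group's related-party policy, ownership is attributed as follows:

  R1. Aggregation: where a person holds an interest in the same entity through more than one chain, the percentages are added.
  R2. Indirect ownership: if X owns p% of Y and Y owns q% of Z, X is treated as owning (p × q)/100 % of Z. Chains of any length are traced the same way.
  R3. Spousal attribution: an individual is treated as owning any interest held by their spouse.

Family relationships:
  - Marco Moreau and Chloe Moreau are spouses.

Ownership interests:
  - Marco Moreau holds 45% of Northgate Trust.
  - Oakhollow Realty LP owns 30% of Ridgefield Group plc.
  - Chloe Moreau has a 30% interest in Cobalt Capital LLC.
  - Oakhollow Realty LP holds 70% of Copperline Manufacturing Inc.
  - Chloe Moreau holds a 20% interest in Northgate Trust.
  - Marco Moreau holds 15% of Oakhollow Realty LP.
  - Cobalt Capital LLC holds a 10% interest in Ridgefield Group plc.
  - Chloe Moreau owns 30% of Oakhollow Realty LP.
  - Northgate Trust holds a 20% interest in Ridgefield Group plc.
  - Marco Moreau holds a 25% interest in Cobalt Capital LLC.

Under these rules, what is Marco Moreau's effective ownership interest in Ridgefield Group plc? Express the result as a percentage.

32%

By spousal attribution (R3), Marco Moreau is treated as also owning Chloe Moreau's interest in Northgate Trust, giving 45% + 20% = 65%.
By spousal attribution (R3), Marco Moreau is treated as also owning Chloe Moreau's interest in Oakhollow Realty LP, giving 15% + 30% = 45%.
By spousal attribution (R3), Marco Moreau is treated as also owning Chloe Moreau's interest in Cobalt Capital LLC, giving 25% + 30% = 55%.
Chain via Northgate Trust (R2): 65% × 20% = 13% of Ridgefield Group plc.
Chain via Oakhollow Realty LP (R2): 45% × 30% = 13.5% of Ridgefield Group plc.
Chain via Cobalt Capital LLC (R2): 55% × 10% = 5.5% of Ridgefield Group plc.
Aggregating (R1): 13% + 13.5% + 5.5% = 32%.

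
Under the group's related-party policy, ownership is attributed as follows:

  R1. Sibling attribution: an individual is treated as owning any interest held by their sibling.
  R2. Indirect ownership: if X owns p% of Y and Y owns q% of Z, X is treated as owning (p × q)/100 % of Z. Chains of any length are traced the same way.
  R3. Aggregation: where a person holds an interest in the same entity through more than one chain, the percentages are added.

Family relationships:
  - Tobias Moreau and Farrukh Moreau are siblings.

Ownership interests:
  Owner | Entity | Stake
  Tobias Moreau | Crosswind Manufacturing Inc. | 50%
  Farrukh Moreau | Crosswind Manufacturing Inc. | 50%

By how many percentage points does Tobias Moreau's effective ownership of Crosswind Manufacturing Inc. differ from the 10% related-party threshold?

By sibling attribution (R1), Tobias Moreau is treated as also owning Farrukh Moreau's interest in Crosswind Manufacturing Inc, giving 50% + 50% = 100%.
Direct interest in Crosswind Manufacturing Inc: 100%.
100% exceeds the 10% threshold by 90 percentage points.

90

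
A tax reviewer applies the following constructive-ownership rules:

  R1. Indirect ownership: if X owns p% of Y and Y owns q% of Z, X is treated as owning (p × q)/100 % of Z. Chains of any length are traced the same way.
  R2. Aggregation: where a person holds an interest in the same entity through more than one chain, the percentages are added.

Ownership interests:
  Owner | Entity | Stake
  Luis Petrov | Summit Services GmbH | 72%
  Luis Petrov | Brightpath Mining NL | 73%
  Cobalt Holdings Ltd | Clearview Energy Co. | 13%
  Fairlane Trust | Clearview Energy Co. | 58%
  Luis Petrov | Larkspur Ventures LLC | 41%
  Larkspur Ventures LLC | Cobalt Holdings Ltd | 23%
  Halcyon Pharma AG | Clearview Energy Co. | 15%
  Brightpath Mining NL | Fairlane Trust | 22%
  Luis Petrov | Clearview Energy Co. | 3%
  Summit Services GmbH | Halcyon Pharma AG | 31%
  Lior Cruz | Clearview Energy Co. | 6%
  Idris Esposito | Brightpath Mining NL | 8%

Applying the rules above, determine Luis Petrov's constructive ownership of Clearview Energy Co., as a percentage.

16.8887%

Chain via Larkspur Ventures LLC → Cobalt Holdings Ltd (R1): 41% × 23% × 13% = 1.2259% of Clearview Energy Co.
Chain via Summit Services GmbH → Halcyon Pharma AG (R1): 72% × 31% × 15% = 3.348% of Clearview Energy Co.
Chain via Brightpath Mining NL → Fairlane Trust (R1): 73% × 22% × 58% = 9.3148% of Clearview Energy Co.
Direct interest in Clearview Energy Co: 3%.
Aggregating (R2): 1.2259% + 3.348% + 9.3148% + 3% = 16.8887%.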